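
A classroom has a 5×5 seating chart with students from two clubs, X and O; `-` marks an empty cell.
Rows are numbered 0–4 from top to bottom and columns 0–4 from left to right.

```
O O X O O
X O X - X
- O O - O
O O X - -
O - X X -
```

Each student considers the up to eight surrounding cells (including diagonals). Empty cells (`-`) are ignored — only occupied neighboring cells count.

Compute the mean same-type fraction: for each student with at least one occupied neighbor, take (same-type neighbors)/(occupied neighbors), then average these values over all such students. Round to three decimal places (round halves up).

(0,0)O 2/3
(0,1)O 2/5
(0,2)X 1/4
(0,3)O 1/4
(0,4)O 1/2
(1,0)X 0/4
(1,1)O 4/7
(1,2)X 1/6
(1,4)X 0/3
(2,1)O 4/7
(2,2)O 3/5
(2,4)O 0/1
(3,0)O 3/3
(3,1)O 4/6
(3,2)X 2/5
(4,0)O 2/2
(4,2)X 2/3
(4,3)X 2/2
Sum over 18 students: 2/3 + 2/5 + 1/4 + 1/4 + 1/2 + 0/4 + 4/7 + 1/6 + 0/3 + 4/7 + 3/5 + 0/1 + 3/3 + 4/6 + 2/5 + 2/2 + 2/3 + 2/2 = 1829/210; mean = 1829/210 ÷ 18 = 1829/3780 = 0.483862… → 0.484.

0.484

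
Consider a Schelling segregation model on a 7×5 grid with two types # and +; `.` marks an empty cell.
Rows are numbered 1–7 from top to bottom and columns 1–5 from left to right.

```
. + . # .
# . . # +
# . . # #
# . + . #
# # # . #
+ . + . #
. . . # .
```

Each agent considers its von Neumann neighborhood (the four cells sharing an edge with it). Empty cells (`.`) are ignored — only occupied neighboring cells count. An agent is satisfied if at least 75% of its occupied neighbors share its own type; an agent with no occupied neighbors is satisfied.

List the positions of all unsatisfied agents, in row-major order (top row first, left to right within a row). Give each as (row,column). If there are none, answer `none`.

(2,4), (2,5), (3,5), (4,3), (5,1), (5,3), (6,1), (6,3)

(1,2)+ 0/0 ok
(1,4)# 1/1 ok
(2,1)# 1/1 ok
(2,4)# 2/3 unhappy
(2,5)+ 0/2 unhappy
(3,1)# 2/2 ok
(3,4)# 2/2 ok
(3,5)# 2/3 unhappy
(4,1)# 2/2 ok
(4,3)+ 0/1 unhappy
(4,5)# 2/2 ok
(5,1)# 2/3 unhappy
(5,2)# 2/2 ok
(5,3)# 1/3 unhappy
(5,5)# 2/2 ok
(6,1)+ 0/1 unhappy
(6,3)+ 0/1 unhappy
(6,5)# 1/1 ok
(7,4)# 0/0 ok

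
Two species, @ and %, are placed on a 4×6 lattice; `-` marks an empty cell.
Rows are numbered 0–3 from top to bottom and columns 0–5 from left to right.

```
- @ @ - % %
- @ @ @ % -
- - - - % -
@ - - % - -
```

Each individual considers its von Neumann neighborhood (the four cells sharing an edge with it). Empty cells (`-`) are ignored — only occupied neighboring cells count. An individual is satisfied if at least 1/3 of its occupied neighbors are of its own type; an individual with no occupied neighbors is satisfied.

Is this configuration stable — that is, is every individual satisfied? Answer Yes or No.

Yes

(0,1)@ 2/2 ✓
(0,2)@ 2/2 ✓
(0,4)% 2/2 ✓
(0,5)% 1/1 ✓
(1,1)@ 2/2 ✓
(1,2)@ 3/3 ✓
(1,3)@ 1/2 ✓
(1,4)% 2/3 ✓
(2,4)% 1/1 ✓
(3,0)@ 0/0 ✓
(3,3)% 0/0 ✓
All meet the threshold, so the configuration is stable.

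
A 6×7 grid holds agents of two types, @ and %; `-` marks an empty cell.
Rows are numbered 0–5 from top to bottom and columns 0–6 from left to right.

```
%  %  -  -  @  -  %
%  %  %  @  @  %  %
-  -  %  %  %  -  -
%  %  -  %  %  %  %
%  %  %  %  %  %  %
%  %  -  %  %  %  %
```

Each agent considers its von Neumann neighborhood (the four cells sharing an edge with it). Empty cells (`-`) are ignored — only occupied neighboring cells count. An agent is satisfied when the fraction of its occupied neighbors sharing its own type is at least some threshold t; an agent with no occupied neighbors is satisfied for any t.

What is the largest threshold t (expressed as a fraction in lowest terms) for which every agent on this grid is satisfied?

1/3

Row 0: (0,0)% 2/2 · (0,1)% 2/2 · (0,4)@ 1/1 · (0,6)% 1/1
Row 1: (1,0)% 2/2 · (1,1)% 3/3 · (1,2)% 2/3 · (1,3)@ 1/3 · (1,4)@ 2/4 · (1,5)% 1/2 · (1,6)% 2/2
Row 2: (2,2)% 2/2 · (2,3)% 3/4 · (2,4)% 2/3
Row 3: (3,0)% 2/2 · (3,1)% 2/2 · (3,3)% 3/3 · (3,4)% 4/4 · (3,5)% 3/3 · (3,6)% 2/2
Row 4: (4,0)% 3/3 · (4,1)% 4/4 · (4,2)% 2/2 · (4,3)% 4/4 · (4,4)% 4/4 · (4,5)% 4/4 · (4,6)% 3/3
Row 5: (5,0)% 2/2 · (5,1)% 2/2 · (5,3)% 2/2 · (5,4)% 3/3 · (5,5)% 3/3 · (5,6)% 2/2
The smallest same-type fraction is 1/3 at (1,3), which reduces to 1/3. Any threshold above that leaves this agent unsatisfied.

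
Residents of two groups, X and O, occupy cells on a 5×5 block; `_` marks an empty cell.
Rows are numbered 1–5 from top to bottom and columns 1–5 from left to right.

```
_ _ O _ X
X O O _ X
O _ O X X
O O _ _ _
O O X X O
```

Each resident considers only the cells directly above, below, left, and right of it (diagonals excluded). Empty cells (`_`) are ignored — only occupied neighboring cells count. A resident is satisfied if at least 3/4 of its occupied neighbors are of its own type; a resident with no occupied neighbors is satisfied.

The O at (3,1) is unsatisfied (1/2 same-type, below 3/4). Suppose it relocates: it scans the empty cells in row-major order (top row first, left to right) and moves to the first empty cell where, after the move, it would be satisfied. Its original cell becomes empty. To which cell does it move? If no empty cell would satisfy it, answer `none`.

(1,2)

Vacating (3,1). Empty cells in order:
  (1,1): 0/1 same-type → still unsatisfied.
  (1,2): 2/2 same-type → satisfied — stop here.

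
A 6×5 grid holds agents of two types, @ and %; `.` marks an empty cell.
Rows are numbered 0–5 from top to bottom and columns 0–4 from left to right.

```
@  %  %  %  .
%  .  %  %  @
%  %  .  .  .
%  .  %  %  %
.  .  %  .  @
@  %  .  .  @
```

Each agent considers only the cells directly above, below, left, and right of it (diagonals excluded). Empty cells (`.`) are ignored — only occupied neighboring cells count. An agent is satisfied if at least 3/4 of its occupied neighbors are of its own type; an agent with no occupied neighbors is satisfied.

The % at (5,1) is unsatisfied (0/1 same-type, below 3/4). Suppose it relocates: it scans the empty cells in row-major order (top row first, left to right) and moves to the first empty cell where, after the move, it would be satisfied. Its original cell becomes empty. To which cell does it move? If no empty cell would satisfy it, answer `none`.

(1,1)

Vacating (5,1). Empty cells in order:
  (0,4): 1/2 same-type → still unsatisfied.
  (1,1): 4/4 same-type → satisfied — stop here.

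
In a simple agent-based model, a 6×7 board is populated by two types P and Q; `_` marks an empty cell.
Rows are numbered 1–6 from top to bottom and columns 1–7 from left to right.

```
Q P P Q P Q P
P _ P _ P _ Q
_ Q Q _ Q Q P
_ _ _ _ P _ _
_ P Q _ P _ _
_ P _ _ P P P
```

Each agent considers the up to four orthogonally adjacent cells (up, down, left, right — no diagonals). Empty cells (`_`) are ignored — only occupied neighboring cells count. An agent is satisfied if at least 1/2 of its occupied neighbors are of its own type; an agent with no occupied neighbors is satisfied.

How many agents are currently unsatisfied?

Row 1: (1,1)Q 0/2 not · (1,2)P 1/2 satisfied · (1,3)P 2/3 satisfied · (1,4)Q 0/2 not · (1,5)P 1/3 not · (1,6)Q 0/2 not · (1,7)P 0/2 not
Row 2: (2,1)P 0/1 not · (2,3)P 1/2 satisfied · (2,5)P 1/2 satisfied · (2,7)Q 0/2 not
Row 3: (3,2)Q 1/1 satisfied · (3,3)Q 1/2 satisfied · (3,5)Q 1/3 not · (3,6)Q 1/2 satisfied · (3,7)P 0/2 not
Row 4: (4,5)P 1/2 satisfied
Row 5: (5,2)P 1/2 satisfied · (5,3)Q 0/1 not · (5,5)P 2/2 satisfied
Row 6: (6,2)P 1/1 satisfied · (6,5)P 2/2 satisfied · (6,6)P 2/2 satisfied · (6,7)P 1/1 satisfied
Unsatisfied: (1,1), (1,4), (1,5), (1,6), (1,7), (2,1), (2,7), (3,5), (3,7), (5,3) — 10 in total.

10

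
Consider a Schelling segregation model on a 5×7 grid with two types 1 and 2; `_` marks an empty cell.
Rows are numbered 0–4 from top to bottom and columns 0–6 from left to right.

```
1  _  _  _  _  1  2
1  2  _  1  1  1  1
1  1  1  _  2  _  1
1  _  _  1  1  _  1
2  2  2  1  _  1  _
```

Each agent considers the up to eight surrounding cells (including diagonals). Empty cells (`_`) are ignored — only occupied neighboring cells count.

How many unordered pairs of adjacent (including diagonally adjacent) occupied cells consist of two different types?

Scan each occupied cell's neighbors to the right and below (and the two forward diagonals) so each pair is counted once.
Row 0: 1(0,0)–1(1,0)= 1(0,0)–2(1,1)≠ 1(0,5)–2(0,6)≠ 1(0,5)–1(1,5)= 1(0,5)–1(1,6)= 1(0,5)–1(1,4)= 2(0,6)–1(1,6)≠ 2(0,6)–1(1,5)≠  → 4/8 unlike.
Row 1: 1(1,0)–2(1,1)≠ 1(1,0)–1(2,0)= 1(1,0)–1(2,1)= 2(1,1)–1(2,1)≠ 2(1,1)–1(2,2)≠ 2(1,1)–1(2,0)≠ 1(1,3)–1(1,4)= 1(1,3)–2(2,4)≠ 1(1,3)–1(2,2)= 1(1,4)–1(1,5)= 1(1,4)–2(2,4)≠ 1(1,5)–1(1,6)= 1(1,5)–1(2,6)= 1(1,5)–2(2,4)≠ 1(1,6)–1(2,6)=  → 7/15 unlike.
Row 2: 1(2,0)–1(2,1)= 1(2,0)–1(3,0)= 1(2,1)–1(2,2)= 1(2,1)–1(3,0)= 1(2,2)–1(3,3)= 2(2,4)–1(3,4)≠ 2(2,4)–1(3,3)≠ 1(2,6)–1(3,6)=  → 2/8 unlike.
Row 3: 1(3,0)–2(4,0)≠ 1(3,0)–2(4,1)≠ 1(3,3)–1(3,4)= 1(3,3)–1(4,3)= 1(3,3)–2(4,2)≠ 1(3,4)–1(4,5)= 1(3,4)–1(4,3)= 1(3,6)–1(4,5)=  → 3/8 unlike.
Row 4: 2(4,0)–2(4,1)= 2(4,1)–2(4,2)= 2(4,2)–1(4,3)≠  → 1/3 unlike.
Total adjacent occupied pairs: 42; unlike-type pairs: 17.

17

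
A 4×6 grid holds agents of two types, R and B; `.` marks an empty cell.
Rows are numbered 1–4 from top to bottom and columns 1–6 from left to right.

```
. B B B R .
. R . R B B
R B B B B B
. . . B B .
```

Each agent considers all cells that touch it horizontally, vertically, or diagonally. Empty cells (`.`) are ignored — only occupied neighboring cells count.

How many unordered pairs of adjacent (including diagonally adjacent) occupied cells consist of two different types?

Scan each occupied cell's neighbors to the right and below (and the two forward diagonals) so each pair is counted once.
Row 1: B(1,2)–B(1,3)= B(1,2)–R(2,2)≠ B(1,3)–B(1,4)= B(1,3)–R(2,4)≠ B(1,3)–R(2,2)≠ B(1,4)–R(1,5)≠ B(1,4)–R(2,4)≠ B(1,4)–B(2,5)= R(1,5)–B(2,5)≠ R(1,5)–B(2,6)≠ R(1,5)–R(2,4)=  → 7/11 unlike.
Row 2: R(2,2)–B(3,2)≠ R(2,2)–B(3,3)≠ R(2,2)–R(3,1)= R(2,4)–B(2,5)≠ R(2,4)–B(3,4)≠ R(2,4)–B(3,5)≠ R(2,4)–B(3,3)≠ B(2,5)–B(2,6)= B(2,5)–B(3,5)= B(2,5)–B(3,6)= B(2,5)–B(3,4)= B(2,6)–B(3,6)= B(2,6)–B(3,5)=  → 6/13 unlike.
Row 3: R(3,1)–B(3,2)≠ B(3,2)–B(3,3)= B(3,3)–B(3,4)= B(3,3)–B(4,4)= B(3,4)–B(3,5)= B(3,4)–B(4,4)= B(3,4)–B(4,5)= B(3,5)–B(3,6)= B(3,5)–B(4,5)= B(3,5)–B(4,4)= B(3,6)–B(4,5)=  → 1/11 unlike.
Row 4: B(4,4)–B(4,5)=  → 0/1 unlike.
Total adjacent occupied pairs: 36; unlike-type pairs: 14.

14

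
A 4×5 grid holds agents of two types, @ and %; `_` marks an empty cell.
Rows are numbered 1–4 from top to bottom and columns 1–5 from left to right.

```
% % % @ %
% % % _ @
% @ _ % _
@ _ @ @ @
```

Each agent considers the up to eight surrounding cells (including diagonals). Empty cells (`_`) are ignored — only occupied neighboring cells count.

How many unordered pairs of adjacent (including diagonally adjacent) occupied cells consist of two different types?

Scan each occupied cell's neighbors to the right and below (and the two forward diagonals) so each pair is counted once.
From row 1: 4 unlike of 14 pairs (running 4/14).
From row 2: 4 unlike of 9 pairs (running 8/23).
From row 3: 5 unlike of 7 pairs (running 13/30).
From row 4: 0 unlike of 2 pairs (running 13/32).
Total adjacent occupied pairs: 32; unlike-type pairs: 13.

13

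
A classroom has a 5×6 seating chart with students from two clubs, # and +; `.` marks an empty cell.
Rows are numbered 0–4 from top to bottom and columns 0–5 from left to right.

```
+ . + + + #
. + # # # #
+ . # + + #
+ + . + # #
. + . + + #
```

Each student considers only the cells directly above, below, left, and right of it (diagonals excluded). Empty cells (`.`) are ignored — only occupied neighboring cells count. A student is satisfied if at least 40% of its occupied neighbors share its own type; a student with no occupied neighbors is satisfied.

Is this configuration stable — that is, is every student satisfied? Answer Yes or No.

No

(0,0)+ 0/0 ✓
(0,2)+ 1/2 ✓
(0,3)+ 2/3 ✓
(0,4)+ 1/3 ✗
(0,5)# 1/2 ✓
(1,1)+ 0/1 ✗
(1,2)# 2/4 ✓
(1,3)# 2/4 ✓
(1,4)# 2/4 ✓
(1,5)# 3/3 ✓
(2,0)+ 1/1 ✓
(2,2)# 1/2 ✓
(2,3)+ 2/4 ✓
(2,4)+ 1/4 ✗
(2,5)# 2/3 ✓
(3,0)+ 2/2 ✓
(3,1)+ 2/2 ✓
(3,3)+ 2/3 ✓
(3,4)# 1/4 ✗
(3,5)# 3/3 ✓
(4,1)+ 1/1 ✓
(4,3)+ 2/2 ✓
(4,4)+ 1/3 ✗
(4,5)# 1/2 ✓
For instance (0,4) has only 1/3 same-type neighbors, below 2/5.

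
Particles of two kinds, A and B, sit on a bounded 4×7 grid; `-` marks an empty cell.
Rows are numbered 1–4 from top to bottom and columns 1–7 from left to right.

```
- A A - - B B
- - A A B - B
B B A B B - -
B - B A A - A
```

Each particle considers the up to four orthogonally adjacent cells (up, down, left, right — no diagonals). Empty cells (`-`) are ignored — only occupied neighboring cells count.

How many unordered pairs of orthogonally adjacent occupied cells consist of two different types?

Scan each occupied cell's neighbors to the right and below so each pair is counted once.
Row 1: A(1,2)–A(1,3)= A(1,3)–A(2,3)= B(1,6)–B(1,7)= B(1,7)–B(2,7)=  → 0/4 unlike.
Row 2: A(2,3)–A(2,4)= A(2,3)–A(3,3)= A(2,4)–B(2,5)≠ A(2,4)–B(3,4)≠ B(2,5)–B(3,5)=  → 2/5 unlike.
Row 3: B(3,1)–B(3,2)= B(3,1)–B(4,1)= B(3,2)–A(3,3)≠ A(3,3)–B(3,4)≠ A(3,3)–B(4,3)≠ B(3,4)–B(3,5)= B(3,4)–A(4,4)≠ B(3,5)–A(4,5)≠  → 5/8 unlike.
Row 4: B(4,3)–A(4,4)≠ A(4,4)–A(4,5)=  → 1/2 unlike.
Total adjacent occupied pairs: 19; unlike-type pairs: 8.

8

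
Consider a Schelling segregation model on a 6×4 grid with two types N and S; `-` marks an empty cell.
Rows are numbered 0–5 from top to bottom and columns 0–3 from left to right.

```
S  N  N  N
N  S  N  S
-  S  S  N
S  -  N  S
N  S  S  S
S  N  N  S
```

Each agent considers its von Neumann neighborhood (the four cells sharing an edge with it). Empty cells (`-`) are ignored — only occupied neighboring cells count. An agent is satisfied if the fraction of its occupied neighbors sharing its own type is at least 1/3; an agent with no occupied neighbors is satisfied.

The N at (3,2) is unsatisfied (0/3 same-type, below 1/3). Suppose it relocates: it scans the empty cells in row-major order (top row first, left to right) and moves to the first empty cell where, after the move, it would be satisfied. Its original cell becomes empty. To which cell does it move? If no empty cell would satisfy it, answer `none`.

Vacating (3,2). Empty cells in order:
  (2,0): 1/3 same-type → satisfied — stop here.

(2,0)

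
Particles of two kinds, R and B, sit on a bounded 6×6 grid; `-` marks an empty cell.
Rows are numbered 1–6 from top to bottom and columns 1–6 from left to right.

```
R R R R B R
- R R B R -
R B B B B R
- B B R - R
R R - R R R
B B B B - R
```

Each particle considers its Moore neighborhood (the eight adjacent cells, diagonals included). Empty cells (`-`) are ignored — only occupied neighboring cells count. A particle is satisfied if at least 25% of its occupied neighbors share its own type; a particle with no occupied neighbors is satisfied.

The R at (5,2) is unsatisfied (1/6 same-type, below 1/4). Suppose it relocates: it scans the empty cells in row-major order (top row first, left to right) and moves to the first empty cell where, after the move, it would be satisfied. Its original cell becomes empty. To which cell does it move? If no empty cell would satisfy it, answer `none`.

Vacating (5,2). Empty cells in order:
  (2,1): 4/5 same-type → satisfied — stop here.

(2,1)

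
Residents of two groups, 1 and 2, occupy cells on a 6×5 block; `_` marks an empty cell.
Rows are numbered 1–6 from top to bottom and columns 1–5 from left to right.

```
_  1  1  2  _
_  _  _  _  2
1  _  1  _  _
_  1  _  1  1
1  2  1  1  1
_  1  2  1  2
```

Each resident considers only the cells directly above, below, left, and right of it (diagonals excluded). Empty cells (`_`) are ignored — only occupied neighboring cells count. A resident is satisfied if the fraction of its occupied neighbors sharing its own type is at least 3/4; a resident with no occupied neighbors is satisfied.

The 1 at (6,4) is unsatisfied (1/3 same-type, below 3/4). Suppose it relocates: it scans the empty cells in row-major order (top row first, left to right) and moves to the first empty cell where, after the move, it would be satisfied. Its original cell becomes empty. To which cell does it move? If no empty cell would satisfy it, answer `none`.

(1,1)

Vacating (6,4). Empty cells in order:
  (1,1): 1/1 same-type → satisfied — stop here.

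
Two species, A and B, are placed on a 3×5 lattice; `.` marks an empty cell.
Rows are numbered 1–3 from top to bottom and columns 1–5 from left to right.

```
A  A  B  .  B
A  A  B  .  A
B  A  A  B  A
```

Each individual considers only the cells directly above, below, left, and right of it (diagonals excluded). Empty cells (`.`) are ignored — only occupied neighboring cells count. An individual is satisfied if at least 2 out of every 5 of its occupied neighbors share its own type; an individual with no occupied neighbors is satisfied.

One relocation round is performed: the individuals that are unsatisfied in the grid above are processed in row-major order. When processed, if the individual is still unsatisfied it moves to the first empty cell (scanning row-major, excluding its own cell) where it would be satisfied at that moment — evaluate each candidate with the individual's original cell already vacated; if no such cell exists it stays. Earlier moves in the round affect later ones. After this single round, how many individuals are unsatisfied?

1

Initially unsatisfied (in order): (1,5), (2,3), (3,1), (3,3), (3,4).
  (1,5) → (1,4).
  (2,3) → (1,5).
  (3,1) → (2,4).
  (3,3): now satisfied by earlier moves; stays.
  (3,4) → (2,3).
Resulting grid:
A A B B B
A A B B A
. A A . A
Unsatisfied now: (2,5).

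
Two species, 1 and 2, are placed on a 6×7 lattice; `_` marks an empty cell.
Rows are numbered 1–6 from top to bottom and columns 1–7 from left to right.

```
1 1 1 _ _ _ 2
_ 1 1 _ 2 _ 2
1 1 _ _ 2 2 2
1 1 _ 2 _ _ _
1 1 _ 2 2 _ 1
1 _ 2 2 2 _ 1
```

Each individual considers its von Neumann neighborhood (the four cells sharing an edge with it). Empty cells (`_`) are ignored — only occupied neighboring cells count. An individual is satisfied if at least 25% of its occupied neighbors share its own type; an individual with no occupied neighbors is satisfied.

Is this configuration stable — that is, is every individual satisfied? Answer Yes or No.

(1,1)1 1/1 satisfied
(1,2)1 3/3 satisfied
(1,3)1 2/2 satisfied
(1,7)2 1/1 satisfied
(2,2)1 3/3 satisfied
(2,3)1 2/2 satisfied
(2,5)2 1/1 satisfied
(2,7)2 2/2 satisfied
(3,1)1 2/2 satisfied
(3,2)1 3/3 satisfied
(3,5)2 2/2 satisfied
(3,6)2 2/2 satisfied
(3,7)2 2/2 satisfied
(4,1)1 3/3 satisfied
(4,2)1 3/3 satisfied
(4,4)2 1/1 satisfied
(5,1)1 3/3 satisfied
(5,2)1 2/2 satisfied
(5,4)2 3/3 satisfied
(5,5)2 2/2 satisfied
(5,7)1 1/1 satisfied
(6,1)1 1/1 satisfied
(6,3)2 1/1 satisfied
(6,4)2 3/3 satisfied
(6,5)2 2/2 satisfied
(6,7)1 1/1 satisfied
All meet the threshold, so the configuration is stable.

Yes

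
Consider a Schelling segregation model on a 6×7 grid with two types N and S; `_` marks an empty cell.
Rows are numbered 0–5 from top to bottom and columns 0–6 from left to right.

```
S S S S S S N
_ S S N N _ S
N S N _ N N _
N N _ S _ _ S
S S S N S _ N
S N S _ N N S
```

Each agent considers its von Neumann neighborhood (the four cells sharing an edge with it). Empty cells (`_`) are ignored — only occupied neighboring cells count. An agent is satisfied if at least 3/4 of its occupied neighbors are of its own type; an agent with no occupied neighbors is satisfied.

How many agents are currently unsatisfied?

Row 0: (0,0)S 1/1 satisfied · (0,1)S 3/3 satisfied · (0,2)S 3/3 satisfied · (0,3)S 2/3 not · (0,4)S 2/3 not · (0,5)S 1/2 not · (0,6)N 0/2 not
Row 1: (1,1)S 3/3 satisfied · (1,2)S 2/4 not · (1,3)N 1/3 not · (1,4)N 2/3 not · (1,6)S 0/1 not
Row 2: (2,0)N 1/2 not · (2,1)S 1/4 not · (2,2)N 0/2 not · (2,4)N 2/2 satisfied · (2,5)N 1/1 satisfied
Row 3: (3,0)N 2/3 not · (3,1)N 1/3 not · (3,3)S 0/1 not · (3,6)S 0/1 not
Row 4: (4,0)S 2/3 not · (4,1)S 2/4 not · (4,2)S 2/3 not · (4,3)N 0/3 not · (4,4)S 0/2 not · (4,6)N 0/2 not
Row 5: (5,0)S 1/2 not · (5,1)N 0/3 not · (5,2)S 1/2 not · (5,4)N 1/2 not · (5,5)N 1/2 not · (5,6)S 0/2 not
Unsatisfied: (0,3), (0,4), (0,5), (0,6), (1,2), (1,3), (1,4), (1,6), (2,0), (2,1), (2,2), (3,0), (3,1), (3,3), (3,6), (4,0), (4,1), (4,2), (4,3), (4,4), (4,6), (5,0), (5,1), (5,2), (5,4), (5,5), (5,6) — 27 in total.

27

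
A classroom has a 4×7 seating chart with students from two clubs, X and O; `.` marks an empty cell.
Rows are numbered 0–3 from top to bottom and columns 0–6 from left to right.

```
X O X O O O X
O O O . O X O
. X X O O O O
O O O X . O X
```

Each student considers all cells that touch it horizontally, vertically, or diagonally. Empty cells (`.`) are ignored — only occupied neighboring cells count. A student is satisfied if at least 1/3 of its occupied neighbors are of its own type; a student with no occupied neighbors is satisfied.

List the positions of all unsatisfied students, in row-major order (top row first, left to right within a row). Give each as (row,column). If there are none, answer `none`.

(0,0), (0,2), (1,5), (2,1), (2,2), (3,3), (3,6)

(0,0)X 0/3 ✗
(0,1)O 3/5 ✓
(0,2)X 0/4 ✗
(0,3)O 3/4 ✓
(0,4)O 3/4 ✓
(0,5)O 3/5 ✓
(0,6)X 1/3 ✓
(1,0)O 2/4 ✓
(1,1)O 3/7 ✓
(1,2)O 4/7 ✓
(1,4)O 6/7 ✓
(1,5)X 1/8 ✗
(1,6)O 3/5 ✓
(2,1)X 1/7 ✗
(2,2)X 2/7 ✗
(2,3)O 4/6 ✓
(2,4)O 4/6 ✓
(2,5)O 5/7 ✓
(2,6)O 3/5 ✓
(3,0)O 1/2 ✓
(3,1)O 2/4 ✓
(3,2)O 2/5 ✓
(3,3)X 1/4 ✗
(3,5)O 3/4 ✓
(3,6)X 0/3 ✗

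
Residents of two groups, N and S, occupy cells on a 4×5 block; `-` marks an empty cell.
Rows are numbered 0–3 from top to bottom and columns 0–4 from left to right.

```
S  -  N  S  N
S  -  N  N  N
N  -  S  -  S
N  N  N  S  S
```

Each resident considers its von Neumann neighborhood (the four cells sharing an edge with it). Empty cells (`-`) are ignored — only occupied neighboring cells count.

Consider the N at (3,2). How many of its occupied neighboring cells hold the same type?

Occupied neighbors of (3,2): (2,2)=S, (3,1)=N, (3,3)=S.
Same type (N): 1 of 3.

1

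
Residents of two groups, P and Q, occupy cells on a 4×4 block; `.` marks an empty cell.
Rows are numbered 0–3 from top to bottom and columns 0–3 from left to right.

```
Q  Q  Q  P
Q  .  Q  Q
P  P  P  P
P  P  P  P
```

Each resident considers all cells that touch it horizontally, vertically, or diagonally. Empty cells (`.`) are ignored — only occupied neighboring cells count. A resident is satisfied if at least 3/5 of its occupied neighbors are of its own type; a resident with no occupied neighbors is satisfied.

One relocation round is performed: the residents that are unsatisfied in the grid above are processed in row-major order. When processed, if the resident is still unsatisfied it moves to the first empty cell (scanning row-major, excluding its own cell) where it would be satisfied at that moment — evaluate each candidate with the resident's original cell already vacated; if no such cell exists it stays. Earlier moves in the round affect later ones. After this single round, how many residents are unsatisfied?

2

Initially unsatisfied (in order): (0,3), (1,0), (1,2), (1,3).
  (0,3): no empty cell satisfies it; stays.
  (1,0): no empty cell satisfies it; stays.
  (1,2): no empty cell satisfies it; stays.
  (1,3) → (1,1).
Resulting grid:
Q Q Q P
Q Q Q .
P P P P
P P P P
Unsatisfied now: (0,3), (1,2).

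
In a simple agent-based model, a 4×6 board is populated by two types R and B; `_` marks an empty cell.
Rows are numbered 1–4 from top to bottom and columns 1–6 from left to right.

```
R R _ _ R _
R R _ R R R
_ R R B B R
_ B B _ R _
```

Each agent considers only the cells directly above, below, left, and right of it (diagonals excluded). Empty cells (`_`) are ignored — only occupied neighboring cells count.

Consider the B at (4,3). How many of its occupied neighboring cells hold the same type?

Occupied neighbors of (4,3): (3,3)=R, (4,2)=B.
Same type (B): 1 of 2.

1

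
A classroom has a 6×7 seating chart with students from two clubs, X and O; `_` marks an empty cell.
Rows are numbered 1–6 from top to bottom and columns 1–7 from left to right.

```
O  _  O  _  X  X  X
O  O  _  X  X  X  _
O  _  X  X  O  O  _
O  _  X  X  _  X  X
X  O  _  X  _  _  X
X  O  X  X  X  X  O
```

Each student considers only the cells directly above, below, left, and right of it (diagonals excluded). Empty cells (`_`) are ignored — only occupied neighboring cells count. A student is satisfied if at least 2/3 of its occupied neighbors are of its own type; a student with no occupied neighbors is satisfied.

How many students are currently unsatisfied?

12

(1,1)O 1/1 ✓
(1,3)O 0/0 ✓
(1,5)X 2/2 ✓
(1,6)X 3/3 ✓
(1,7)X 1/1 ✓
(2,1)O 3/3 ✓
(2,2)O 1/1 ✓
(2,4)X 2/2 ✓
(2,5)X 3/4 ✓
(2,6)X 2/3 ✓
(3,1)O 2/2 ✓
(3,3)X 2/2 ✓
(3,4)X 3/4 ✓
(3,5)O 1/3 ✗
(3,6)O 1/3 ✗
(4,1)O 1/2 ✗
(4,3)X 2/2 ✓
(4,4)X 3/3 ✓
(4,6)X 1/2 ✗
(4,7)X 2/2 ✓
(5,1)X 1/3 ✗
(5,2)O 1/2 ✗
(5,4)X 2/2 ✓
(5,7)X 1/2 ✗
(6,1)X 1/2 ✗
(6,2)O 1/3 ✗
(6,3)X 1/2 ✗
(6,4)X 3/3 ✓
(6,5)X 2/2 ✓
(6,6)X 1/2 ✗
(6,7)O 0/2 ✗
Unsatisfied: (3,5), (3,6), (4,1), (4,6), (5,1), (5,2), (5,7), (6,1), (6,2), (6,3), (6,6), (6,7) — 12 in total.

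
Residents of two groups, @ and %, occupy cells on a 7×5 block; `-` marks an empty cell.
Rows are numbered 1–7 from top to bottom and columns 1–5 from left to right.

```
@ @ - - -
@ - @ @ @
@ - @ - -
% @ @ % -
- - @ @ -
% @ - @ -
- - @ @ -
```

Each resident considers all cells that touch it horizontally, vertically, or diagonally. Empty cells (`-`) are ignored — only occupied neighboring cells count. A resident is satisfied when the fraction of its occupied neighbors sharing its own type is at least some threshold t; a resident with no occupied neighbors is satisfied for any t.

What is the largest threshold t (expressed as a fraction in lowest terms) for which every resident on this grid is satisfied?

(1,1)@ 2/2
(1,2)@ 3/3
(2,1)@ 3/3
(2,3)@ 3/3
(2,4)@ 3/3
(2,5)@ 1/1
(3,1)@ 2/3
(3,3)@ 4/5
(4,1)% 0/2
(4,2)@ 4/5
(4,3)@ 4/5
(4,4)% 0/4
(5,3)@ 5/6
(5,4)@ 3/4
(6,1)% 0/1
(6,2)@ 2/3
(6,4)@ 4/4
(7,3)@ 3/3
(7,4)@ 2/2
The smallest same-type fraction is 0/2 at (4,1), which reduces to 0/1. Any threshold above that leaves this resident unsatisfied.

0/1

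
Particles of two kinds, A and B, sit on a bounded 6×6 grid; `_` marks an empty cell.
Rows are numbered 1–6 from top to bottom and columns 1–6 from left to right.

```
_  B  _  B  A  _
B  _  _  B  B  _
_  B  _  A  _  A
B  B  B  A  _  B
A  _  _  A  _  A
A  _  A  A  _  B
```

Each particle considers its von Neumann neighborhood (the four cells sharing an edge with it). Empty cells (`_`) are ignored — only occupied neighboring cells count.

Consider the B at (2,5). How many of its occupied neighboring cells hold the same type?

1

Occupied neighbors of (2,5): (1,5)=A, (2,4)=B.
Same type (B): 1 of 2.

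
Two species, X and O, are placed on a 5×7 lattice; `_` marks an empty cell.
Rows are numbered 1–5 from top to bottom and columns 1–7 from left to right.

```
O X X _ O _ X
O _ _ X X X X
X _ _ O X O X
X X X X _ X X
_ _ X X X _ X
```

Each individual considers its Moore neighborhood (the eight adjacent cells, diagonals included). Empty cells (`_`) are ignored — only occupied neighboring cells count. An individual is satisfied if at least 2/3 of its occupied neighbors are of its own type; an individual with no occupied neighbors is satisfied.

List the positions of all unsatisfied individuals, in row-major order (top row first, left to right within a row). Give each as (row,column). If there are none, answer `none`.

Row 1: (1,1)O 1/2 ✗ · (1,2)X 1/3 ✗ · (1,3)X 2/2 ✓ · (1,5)O 0/3 ✗ · (1,7)X 2/2 ✓
Row 2: (2,1)O 1/3 ✗ · (2,4)X 3/5 ✗ · (2,5)X 3/6 ✗ · (2,6)X 5/7 ✓ · (2,7)X 3/4 ✓
Row 3: (3,1)X 2/3 ✓ · (3,4)O 0/5 ✗ · (3,5)X 5/7 ✓ · (3,6)O 0/7 ✗ · (3,7)X 4/5 ✓
Row 4: (4,1)X 2/2 ✓ · (4,2)X 4/4 ✓ · (4,3)X 4/5 ✓ · (4,4)X 5/6 ✓ · (4,6)X 5/6 ✓ · (4,7)X 3/4 ✓
Row 5: (5,3)X 4/4 ✓ · (5,4)X 4/4 ✓ · (5,5)X 3/3 ✓ · (5,7)X 2/2 ✓

(1,1), (1,2), (1,5), (2,1), (2,4), (2,5), (3,4), (3,6)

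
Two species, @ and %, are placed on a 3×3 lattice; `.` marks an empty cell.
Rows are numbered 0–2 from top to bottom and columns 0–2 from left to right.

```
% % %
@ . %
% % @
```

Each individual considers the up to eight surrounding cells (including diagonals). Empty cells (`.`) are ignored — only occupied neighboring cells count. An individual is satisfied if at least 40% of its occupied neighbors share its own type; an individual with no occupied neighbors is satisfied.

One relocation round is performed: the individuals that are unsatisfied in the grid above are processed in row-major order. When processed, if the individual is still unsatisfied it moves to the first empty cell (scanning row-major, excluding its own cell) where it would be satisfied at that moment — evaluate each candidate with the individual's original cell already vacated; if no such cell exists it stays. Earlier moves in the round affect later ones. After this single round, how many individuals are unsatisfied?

Initially unsatisfied (in order): (1,0), (2,2).
  (1,0): no empty cell satisfies it; stays.
  (2,2): no empty cell satisfies it; stays.
Resulting grid:
% % %
@ . %
% % @
Unsatisfied now: (1,0), (2,2).

2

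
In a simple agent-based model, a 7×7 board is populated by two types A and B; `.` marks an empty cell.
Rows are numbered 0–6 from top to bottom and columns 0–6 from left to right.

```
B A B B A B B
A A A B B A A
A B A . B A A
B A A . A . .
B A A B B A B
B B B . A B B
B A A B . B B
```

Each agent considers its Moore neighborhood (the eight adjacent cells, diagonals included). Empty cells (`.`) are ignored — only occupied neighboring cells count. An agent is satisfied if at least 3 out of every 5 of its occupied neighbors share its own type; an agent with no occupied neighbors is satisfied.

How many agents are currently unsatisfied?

Row 0: (0,0)B 0/3 ✗ · (0,1)A 3/5 ✓ · (0,2)B 2/5 ✗ · (0,3)B 3/5 ✓ · (0,4)A 1/5 ✗ · (0,5)B 2/5 ✗ · (0,6)B 1/3 ✗
Row 1: (1,0)A 3/5 ✓ · (1,1)A 5/8 ✓ · (1,2)A 3/7 ✗ · (1,3)B 4/7 ✗ · (1,4)B 4/7 ✗ · (1,5)A 4/8 ✗ · (1,6)A 3/5 ✓
Row 2: (2,0)A 3/5 ✓ · (2,1)B 1/8 ✗ · (2,2)A 4/6 ✓ · (2,4)B 2/5 ✗ · (2,5)A 4/6 ✓ · (2,6)A 3/3 ✓
Row 3: (3,0)B 2/5 ✗ · (3,1)A 5/8 ✓ · (3,2)A 4/6 ✓ · (3,4)A 2/5 ✗
Row 4: (4,0)B 3/5 ✓ · (4,1)A 3/8 ✗ · (4,2)A 3/6 ✗ · (4,3)B 2/6 ✗ · (4,4)B 2/5 ✗ · (4,5)A 2/6 ✗ · (4,6)B 2/3 ✓
Row 5: (5,0)B 3/5 ✓ · (5,1)B 4/8 ✗ · (5,2)B 3/7 ✗ · (5,4)A 1/6 ✗ · (5,5)B 5/7 ✓ · (5,6)B 4/5 ✓
Row 6: (6,0)B 2/3 ✓ · (6,1)A 1/5 ✗ · (6,2)A 1/4 ✗ · (6,3)B 1/3 ✗ · (6,5)B 3/4 ✓ · (6,6)B 3/3 ✓
Unsatisfied: (0,0), (0,2), (0,4), (0,5), (0,6), (1,2), (1,3), (1,4), (1,5), (2,1), (2,4), (3,0), (3,4), (4,1), (4,2), (4,3), (4,4), (4,5), (5,1), (5,2), (5,4), (6,1), (6,2), (6,3) — 24 in total.

24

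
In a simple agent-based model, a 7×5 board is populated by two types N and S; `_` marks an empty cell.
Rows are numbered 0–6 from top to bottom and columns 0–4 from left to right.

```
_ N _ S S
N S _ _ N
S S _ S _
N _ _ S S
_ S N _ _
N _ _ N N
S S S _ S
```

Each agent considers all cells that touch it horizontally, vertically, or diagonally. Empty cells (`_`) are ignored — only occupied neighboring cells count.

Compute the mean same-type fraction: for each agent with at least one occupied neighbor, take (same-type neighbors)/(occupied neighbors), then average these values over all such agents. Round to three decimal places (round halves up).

(0,1)N 1/2
(0,3)S 1/2
(0,4)S 1/2
(1,0)N 1/4
(1,1)S 2/4
(1,4)N 0/3
(2,0)S 2/4
(2,1)S 2/4
(2,3)S 2/3
(3,0)N 0/3
(3,3)S 2/3
(3,4)S 2/2
(4,1)S 0/3
(4,2)N 1/3
(5,0)N 0/3
(5,3)N 2/4
(5,4)N 1/2
(6,0)S 1/2
(6,1)S 2/3
(6,2)S 1/2
(6,4)S 0/2
Sum over 21 agents: 1/2 + 1/2 + 1/2 + 1/4 + 2/4 + 0/3 + 2/4 + 2/4 + 2/3 + 0/3 + 2/3 + 2/2 + 0/3 + 1/3 + 0/3 + 2/4 + 1/2 + 1/2 + 2/3 + 1/2 + 0/2 = 103/12; mean = 103/12 ÷ 21 = 103/252 = 0.408730… → 0.409.

0.409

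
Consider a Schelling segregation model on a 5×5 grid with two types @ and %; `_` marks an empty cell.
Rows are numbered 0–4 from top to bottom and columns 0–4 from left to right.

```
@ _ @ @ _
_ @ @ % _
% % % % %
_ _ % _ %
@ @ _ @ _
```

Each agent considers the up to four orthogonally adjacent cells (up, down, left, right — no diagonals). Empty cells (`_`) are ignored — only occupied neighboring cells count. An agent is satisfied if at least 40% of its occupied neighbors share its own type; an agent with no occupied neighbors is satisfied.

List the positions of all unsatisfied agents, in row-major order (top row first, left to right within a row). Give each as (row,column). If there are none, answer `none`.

(0,0)@ 0/0 ✓
(0,2)@ 2/2 ✓
(0,3)@ 1/2 ✓
(1,1)@ 1/2 ✓
(1,2)@ 2/4 ✓
(1,3)% 1/3 ✗
(2,0)% 1/1 ✓
(2,1)% 2/3 ✓
(2,2)% 3/4 ✓
(2,3)% 3/3 ✓
(2,4)% 2/2 ✓
(3,2)% 1/1 ✓
(3,4)% 1/1 ✓
(4,0)@ 1/1 ✓
(4,1)@ 1/1 ✓
(4,3)@ 0/0 ✓

(1,3)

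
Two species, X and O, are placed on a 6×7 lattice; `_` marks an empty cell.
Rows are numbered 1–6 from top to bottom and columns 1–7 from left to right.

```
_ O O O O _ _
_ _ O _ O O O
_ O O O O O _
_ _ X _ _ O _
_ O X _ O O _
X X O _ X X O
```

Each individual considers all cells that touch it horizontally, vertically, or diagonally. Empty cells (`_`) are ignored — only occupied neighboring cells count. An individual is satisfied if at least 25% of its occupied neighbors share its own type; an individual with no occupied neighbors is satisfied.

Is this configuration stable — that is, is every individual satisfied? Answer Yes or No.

(1,2)O 2/2 satisfied
(1,3)O 3/3 satisfied
(1,4)O 4/4 satisfied
(1,5)O 3/3 satisfied
(2,3)O 6/6 satisfied
(2,5)O 6/6 satisfied
(2,6)O 5/5 satisfied
(2,7)O 2/2 satisfied
(3,2)O 2/3 satisfied
(3,3)O 3/4 satisfied
(3,4)O 4/5 satisfied
(3,5)O 5/5 satisfied
(3,6)O 5/5 satisfied
(4,3)X 1/5 not
(4,6)O 4/4 satisfied
(5,2)O 1/5 not
(5,3)X 2/4 satisfied
(5,5)O 2/4 satisfied
(5,6)O 3/5 satisfied
(6,1)X 1/2 satisfied
(6,2)X 2/4 satisfied
(6,3)O 1/3 satisfied
(6,5)X 1/3 satisfied
(6,6)X 1/4 satisfied
(6,7)O 1/2 satisfied
For instance (4,3) has only 1/5 same-type neighbors, below 1/4.

No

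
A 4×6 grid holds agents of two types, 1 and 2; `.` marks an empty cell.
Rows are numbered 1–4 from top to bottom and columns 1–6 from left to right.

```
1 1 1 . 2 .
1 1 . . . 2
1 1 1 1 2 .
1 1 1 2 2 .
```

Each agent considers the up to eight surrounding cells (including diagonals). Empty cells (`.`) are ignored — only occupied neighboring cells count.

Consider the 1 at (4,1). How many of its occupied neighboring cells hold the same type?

3

Occupied neighbors of (4,1): (3,1)=1, (3,2)=1, (4,2)=1.
Same type (1): 3 of 3.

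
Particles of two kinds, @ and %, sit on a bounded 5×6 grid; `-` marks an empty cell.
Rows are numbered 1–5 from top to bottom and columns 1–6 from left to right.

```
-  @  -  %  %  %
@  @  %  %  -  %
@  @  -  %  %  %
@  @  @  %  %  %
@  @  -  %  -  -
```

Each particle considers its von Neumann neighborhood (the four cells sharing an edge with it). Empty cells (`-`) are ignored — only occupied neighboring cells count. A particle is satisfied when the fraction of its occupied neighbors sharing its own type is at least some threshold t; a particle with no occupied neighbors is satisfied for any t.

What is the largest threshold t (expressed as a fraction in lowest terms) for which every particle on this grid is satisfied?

1/2

(1,2)@ 1/1
(1,4)% 2/2
(1,5)% 2/2
(1,6)% 2/2
(2,1)@ 2/2
(2,2)@ 3/4
(2,3)% 1/2
(2,4)% 3/3
(2,6)% 2/2
(3,1)@ 3/3
(3,2)@ 3/3
(3,4)% 3/3
(3,5)% 3/3
(3,6)% 3/3
(4,1)@ 3/3
(4,2)@ 4/4
(4,3)@ 1/2
(4,4)% 3/4
(4,5)% 3/3
(4,6)% 2/2
(5,1)@ 2/2
(5,2)@ 2/2
(5,4)% 1/1
The smallest same-type fraction is 1/2 at (2,3), which reduces to 1/2. Any threshold above that leaves this particle unsatisfied.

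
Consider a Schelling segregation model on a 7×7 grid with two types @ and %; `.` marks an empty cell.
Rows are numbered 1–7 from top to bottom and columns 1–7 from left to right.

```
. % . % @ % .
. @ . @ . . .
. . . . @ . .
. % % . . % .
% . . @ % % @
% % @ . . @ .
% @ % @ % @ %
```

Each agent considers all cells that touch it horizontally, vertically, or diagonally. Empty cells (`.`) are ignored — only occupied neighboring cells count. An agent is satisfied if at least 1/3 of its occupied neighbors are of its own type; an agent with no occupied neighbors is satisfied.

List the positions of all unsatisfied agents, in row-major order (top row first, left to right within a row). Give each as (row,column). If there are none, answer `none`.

(1,2), (1,4), (1,6), (2,2), (7,2), (7,3), (7,5), (7,7)

(1,2)% 0/1 not
(1,4)% 0/2 not
(1,5)@ 1/3 satisfied
(1,6)% 0/1 not
(2,2)@ 0/1 not
(2,4)@ 2/3 satisfied
(3,5)@ 1/2 satisfied
(4,2)% 2/2 satisfied
(4,3)% 1/2 satisfied
(4,6)% 2/4 satisfied
(5,1)% 3/3 satisfied
(5,4)@ 1/3 satisfied
(5,5)% 2/4 satisfied
(5,6)% 2/4 satisfied
(5,7)@ 1/3 satisfied
(6,1)% 3/4 satisfied
(6,2)% 4/6 satisfied
(6,3)@ 3/5 satisfied
(6,6)@ 2/6 satisfied
(7,1)% 2/3 satisfied
(7,2)@ 1/5 not
(7,3)% 1/4 not
(7,4)@ 1/3 satisfied
(7,5)% 0/3 not
(7,6)@ 1/3 satisfied
(7,7)% 0/2 not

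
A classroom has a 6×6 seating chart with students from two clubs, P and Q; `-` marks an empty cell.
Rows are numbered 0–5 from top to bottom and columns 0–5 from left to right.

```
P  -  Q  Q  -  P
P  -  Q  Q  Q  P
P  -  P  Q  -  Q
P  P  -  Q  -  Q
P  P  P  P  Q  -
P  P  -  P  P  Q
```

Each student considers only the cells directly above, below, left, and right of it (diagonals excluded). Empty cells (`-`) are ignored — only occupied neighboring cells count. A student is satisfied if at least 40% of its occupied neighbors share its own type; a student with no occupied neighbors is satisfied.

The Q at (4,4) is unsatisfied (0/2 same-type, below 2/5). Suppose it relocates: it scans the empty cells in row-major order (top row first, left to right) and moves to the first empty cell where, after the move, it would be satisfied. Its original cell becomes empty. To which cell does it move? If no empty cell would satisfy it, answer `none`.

Vacating (4,4). Empty cells in order:
  (0,1): 1/2 same-type → satisfied — stop here.

(0,1)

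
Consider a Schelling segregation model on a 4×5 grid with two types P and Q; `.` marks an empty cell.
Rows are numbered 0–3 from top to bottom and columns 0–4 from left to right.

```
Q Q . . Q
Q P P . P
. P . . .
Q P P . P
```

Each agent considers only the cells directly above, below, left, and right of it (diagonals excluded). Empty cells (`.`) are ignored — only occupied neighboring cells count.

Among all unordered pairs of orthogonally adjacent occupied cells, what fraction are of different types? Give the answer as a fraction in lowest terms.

Scan each occupied cell's neighbors to the right and below so each pair is counted once.
Row 0: Q(0,0)–Q(0,1)= Q(0,0)–Q(1,0)= Q(0,1)–P(1,1)≠ Q(0,4)–P(1,4)≠  → 2/4 unlike.
Row 1: Q(1,0)–P(1,1)≠ P(1,1)–P(1,2)= P(1,1)–P(2,1)=  → 1/3 unlike.
Row 2: P(2,1)–P(3,1)=  → 0/1 unlike.
Row 3: Q(3,0)–P(3,1)≠ P(3,1)–P(3,2)=  → 1/2 unlike.
Total adjacent occupied pairs: 10; unlike-type pairs: 4.
4/10 reduces to 2/5.

2/5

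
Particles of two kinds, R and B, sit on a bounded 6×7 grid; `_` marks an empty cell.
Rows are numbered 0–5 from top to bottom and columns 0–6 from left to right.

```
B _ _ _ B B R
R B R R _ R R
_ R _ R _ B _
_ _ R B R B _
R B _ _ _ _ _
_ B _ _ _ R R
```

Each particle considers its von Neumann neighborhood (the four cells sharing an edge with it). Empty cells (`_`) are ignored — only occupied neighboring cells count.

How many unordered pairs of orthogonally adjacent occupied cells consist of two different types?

12

Scan each occupied cell's neighbors to the right and below so each pair is counted once.
From row 0: 3 unlike of 5 pairs (running 3/5).
From row 1: 4 unlike of 7 pairs (running 7/12).
From row 2: 1 unlike of 2 pairs (running 8/14).
From row 3: 3 unlike of 3 pairs (running 11/17).
From row 4: 1 unlike of 2 pairs (running 12/19).
From row 5: 0 unlike of 1 pairs (running 12/20).
Total adjacent occupied pairs: 20; unlike-type pairs: 12.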